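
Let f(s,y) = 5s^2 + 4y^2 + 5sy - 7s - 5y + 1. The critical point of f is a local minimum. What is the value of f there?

-91/55

∂f/∂s = 10s + 5y - 7 = 0 and ∂f/∂y = 5s + 8y - 5 = 0, so (s, y) = (31/55, 3/11).
The Hessian has f_{ss} = 10, f_{yy} = 8, f_{sy} = 5, giving D = 55 > 0 with f_{ss} > 0, so the point is a local minimum.
f(31/55, 3/11) = -91/55.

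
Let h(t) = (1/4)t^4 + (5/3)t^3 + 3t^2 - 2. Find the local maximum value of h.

2/3

h'(t) = t^3 + 5t^2 + 6t. Setting h'(t) = 0 gives t ∈ {-3, -2, 0}.
Second-derivative test with h''(t) = 3t^2 + 10t + 6: h''(-3) = 3 > 0 ⇒ local minimum; h''(-2) = -2 < 0 ⇒ local maximum; h''(0) = 6 > 0 ⇒ local minimum.
The local maximum is h(-2) = 2/3.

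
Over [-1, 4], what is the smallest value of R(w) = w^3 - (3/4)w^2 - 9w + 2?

-11

R'(w) = 3w^2 - (3/2)w - 9, whose only zero in [-1, 4] is w = 2.
Compare values at every candidate in [-1, 4]: R(-1) = 37/4,  R(2) = -11,  R(4) = 18.
Hence the absolute minimum is -11 at w = 2.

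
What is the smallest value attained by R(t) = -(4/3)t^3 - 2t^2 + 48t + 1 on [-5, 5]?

Differentiating, R'(t) = -4t^2 - 4t + 48; which vanishes at t = -4 and t = 3.
Compare values at every candidate in [-5, 5]: R(-5) = -367/3; R(-4) = -413/3; R(3) = 91; R(5) = 73/3.
Hence the absolute minimum is -413/3 at t = -4.

-413/3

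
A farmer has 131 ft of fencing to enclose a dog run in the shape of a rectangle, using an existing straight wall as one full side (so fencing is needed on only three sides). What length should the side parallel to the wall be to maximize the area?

131/2

Let the sides perpendicular to the wall have length x and the parallel side y, so 2x + y = 131 and the area is A = xy = x(131 − 2x).
A'(x) = 131 − 4x = 0 gives x = 131/4, and A''(x) = −4 < 0 confirms a maximum.
Then y = 131 − 2·131/4 = 131/2 and A = 17161/8.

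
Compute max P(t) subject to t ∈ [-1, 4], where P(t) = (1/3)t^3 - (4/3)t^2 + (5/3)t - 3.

11/3

Differentiating, P'(t) = t^2 - (8/3)t + 5/3; which vanishes at t = 1 and t = 5/3.
Compare values at every candidate in [-1, 4]: P(-1) = -19/3,  P(1) = -7/3,  P(5/3) = -193/81,  P(4) = 11/3.
Hence the absolute maximum is 11/3 at t = 4.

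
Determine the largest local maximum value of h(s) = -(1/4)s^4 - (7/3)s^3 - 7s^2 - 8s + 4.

Critical points: h'(s) = -s^3 - 7s^2 - 14s - 8 vanishes at s = -4, -2, -1.
Second-derivative test with h''(s) = -3s^2 - 14s - 14: h''(-4) = -6 < 0 ⇒ local maximum; h''(-2) = 2 > 0 ⇒ local minimum; h''(-1) = -3 < 0 ⇒ local maximum.
The largest local maximum is h(-4) = 28/3.

28/3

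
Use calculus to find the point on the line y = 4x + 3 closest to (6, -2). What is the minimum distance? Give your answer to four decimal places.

Minimize D(x)^2 = (x - 6)^2 + (4x + 5)^2.
d/dx[D^2] = 2(x - 6) + 2·4·(4x + 5) = 0 ⇒ x = -14/17.
Then y = -5/17 and the distance is √(841/17) ≈ 7.0335.

7.0335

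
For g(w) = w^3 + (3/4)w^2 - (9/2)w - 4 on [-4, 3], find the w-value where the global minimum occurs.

g'(w) = 3w^2 + (3/2)w - 9/2, which vanishes at w = -3/2 and w = 1.
Candidates: g(-4) = -38,  g(-3/2) = 17/16,  g(1) = -27/4,  g(3) = 65/4.
So the minimum is g(-4) = -38.

-4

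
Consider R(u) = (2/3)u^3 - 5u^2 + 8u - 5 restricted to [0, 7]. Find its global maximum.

104/3

The derivative is 2u^2 - 10u + 8, which vanishes at u = 1 and u = 4.
Candidates: R(0) = -5,  R(1) = -4/3,  R(4) = -31/3,  R(7) = 104/3.
The maximum over the interval is 104/3, attained at u = 7.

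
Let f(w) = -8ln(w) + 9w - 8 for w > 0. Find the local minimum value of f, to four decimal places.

f'(w) = -8/w + 9 = 0 gives w = 8/9.
f''(w) = 8/w², which is positive for w > 0, so this is a local minimum.
f(8/9) = -8·ln(8/9) + 8 - 8 ≈ 0.9423.

0.9423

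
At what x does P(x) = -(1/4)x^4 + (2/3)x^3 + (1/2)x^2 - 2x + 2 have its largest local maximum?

-1

P'(x) = -x^3 + 2x^2 + x - 2. Setting P'(x) = 0 gives x ∈ {-1, 1, 2}.
P''(x) = -3x^2 + 4x + 1. P''(-1) = -6 < 0 ⇒ local maximum; P''(1) = 2 > 0 ⇒ local minimum; P''(2) = -3 < 0 ⇒ local maximum.
Thus P has its largest local maximum at x = -1, with value 43/12.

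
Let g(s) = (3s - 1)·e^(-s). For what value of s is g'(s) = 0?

4/3

Differentiating with the product rule gives g'(s) = (-3s + 4)·e^(-s). Since e^(-s) > 0, the only critical point is s = 4/3.
g''(4/3) has the same sign as -3 < 0, so this is a local maximum.
g(4/3) = (3)·e^(-4/3) ≈ 0.7908.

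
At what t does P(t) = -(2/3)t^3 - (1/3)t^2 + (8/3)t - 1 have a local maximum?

Critical points: P'(t) = -2t^2 - (2/3)t + 8/3 vanishes at t = -4/3, 1.
P''(t) = -4t - 2/3. P''(-4/3) = 14/3 > 0 ⇒ local minimum; P''(1) = -14/3 < 0 ⇒ local maximum.
So the local maximum value is P(1) = 2/3.

1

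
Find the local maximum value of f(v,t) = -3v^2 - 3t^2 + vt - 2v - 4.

-128/35

∂f/∂v = -6v + t - 2 = 0 and ∂f/∂t = v - 6t = 0, so (v, t) = (-12/35, -2/35).
The Hessian has f_{vv} = -6, f_{tt} = -6, f_{vt} = 1, giving D = 35 > 0 with f_{vv} < 0, so the point is a local maximum.
f(-12/35, -2/35) = -128/35.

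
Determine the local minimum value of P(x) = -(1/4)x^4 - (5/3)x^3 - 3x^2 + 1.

P'(x) = -x^3 - 5x^2 - 6x. Setting P'(x) = 0 gives x ∈ {-3, -2, 0}.
P''(x) = -3x^2 - 10x - 6. P''(-3) = -3 < 0 ⇒ local maximum; P''(-2) = 2 > 0 ⇒ local minimum; P''(0) = -6 < 0 ⇒ local maximum.
So the local minimum value is P(-2) = -5/3.

-5/3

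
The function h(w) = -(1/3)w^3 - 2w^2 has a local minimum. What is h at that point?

h'(w) = -w^2 - 4w = 0 at w = -4, 0.
Second-derivative test with h''(w) = -2w - 4: h''(-4) = 4 > 0 ⇒ local minimum; h''(0) = -4 < 0 ⇒ local maximum.
So the local minimum value is h(-4) = -32/3.

-32/3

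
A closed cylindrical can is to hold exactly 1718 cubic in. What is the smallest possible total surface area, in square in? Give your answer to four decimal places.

With radius r and height h, πr²h = 1718 so h = 1718/(πr²), and S(r) = 2πr² + 2πrh = 2πr² + 2·1718/r.
S'(r) = 4πr − 2·1718/r² = 0 ⇒ r³ = 1718/(2π), so r ≈ 6.4905 and h = 2r ≈ 12.9811.
S''(r) = 4π + 4·1718/r³ > 0, so this is the minimum; S ≈ 794.0783.

794.0783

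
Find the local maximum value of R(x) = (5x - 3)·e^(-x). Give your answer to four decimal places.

By the product rule, R'(x) = (-5x + 8)·e^(-x). Since e^(-x) > 0, the only critical point is x = 8/5.
R''(8/5) has the same sign as -5 < 0, so this is a local maximum.
R(8/5) = (5)·e^(-8/5) ≈ 1.0095.

1.0095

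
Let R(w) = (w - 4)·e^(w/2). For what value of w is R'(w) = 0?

2

R'(w) = 1·e^(w/2) + (w - 4)·(1/2)·e^(w/2) = ((1/2)w - 1)·e^(w/2). Since e^(w/2) > 0, the only critical point is w = 2.
R''(2) has the same sign as 1/2 > 0, so this is a local minimum.
R(2) = (-2)·e^(1) ≈ -5.4366.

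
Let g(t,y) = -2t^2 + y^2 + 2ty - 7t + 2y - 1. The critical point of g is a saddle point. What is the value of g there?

∂g/∂t = -4t + 2y - 7 = 0 and ∂g/∂y = 2t + 2y + 2 = 0, so (t, y) = (-3/2, 1/2).
The Hessian has g_{tt} = -4, g_{yy} = 2, g_{ty} = 2, giving D = -12 < 0, so the point is a saddle point.
g(-3/2, 1/2) = 19/4.

19/4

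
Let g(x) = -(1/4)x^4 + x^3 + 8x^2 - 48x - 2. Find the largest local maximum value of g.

190

g'(x) = -x^3 + 3x^2 + 16x - 48 = 0 at x = -4, 3, 4.
Since g''(x) = -3x^2 + 6x + 16, we get g''(-4) = -56 < 0 ⇒ local maximum; g''(3) = 7 > 0 ⇒ local minimum; g''(4) = -8 < 0 ⇒ local maximum.
The largest local maximum is g(-4) = 190.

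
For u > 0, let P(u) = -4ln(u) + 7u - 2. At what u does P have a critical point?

P'(u) = -4/u + 7 = 0 gives u = 4/7.
P''(u) = 4/u², which is positive for u > 0, so this is a local minimum.
P(4/7) = -4·ln(4/7) + 4 - 2 ≈ 4.2385.

4/7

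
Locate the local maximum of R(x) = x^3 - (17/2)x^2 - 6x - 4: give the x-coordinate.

R'(x) = 3x^2 - 17x - 6 = 0 at x = -1/3, 6.
R''(x) = 6x - 17. R''(-1/3) = -19 < 0 ⇒ local maximum; R''(6) = 19 > 0 ⇒ local minimum.
The local maximum is R(-1/3) = -161/54.

-1/3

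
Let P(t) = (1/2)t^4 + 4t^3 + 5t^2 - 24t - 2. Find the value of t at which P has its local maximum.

Critical points: P'(t) = 2t^3 + 12t^2 + 10t - 24 vanishes at t = -4, -3, 1.
P''(t) = 6t^2 + 24t + 10. P''(-4) = 10 > 0 ⇒ local minimum; P''(-3) = -8 < 0 ⇒ local maximum; P''(1) = 40 > 0 ⇒ local minimum.
So the local maximum value is P(-3) = 95/2.

-3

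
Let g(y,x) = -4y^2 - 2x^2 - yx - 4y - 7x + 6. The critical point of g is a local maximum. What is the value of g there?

∂g/∂y = -8y - x - 4 = 0 and ∂g/∂x = -y - 4x - 7 = 0, so (y, x) = (-9/31, -52/31).
The Hessian has g_{yy} = -8, g_{xx} = -4, g_{yx} = -1, giving D = 31 > 0 with g_{yy} < 0, so the point is a local maximum.
g(-9/31, -52/31) = 386/31.

386/31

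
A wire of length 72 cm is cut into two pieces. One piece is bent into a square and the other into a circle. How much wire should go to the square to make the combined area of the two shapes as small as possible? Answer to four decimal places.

40.3271

Let x be the length used for the square. Square side x/4; circle radius (72−x)/(2π).
A(x) = (x/4)² + π·((72−x)/(2π))² = x²/16 + (72−x)²/(4π) for 0 ≤ x ≤ 72. A'(x) = x/8 − (72−x)/(2π) = 0 gives x = 4·72/(π+4) ≈ 40.3271.
A'' = 1/8 + 1/(2π) > 0, so this gives the minimum combined area; x ≈ 40.3271 cm to the square.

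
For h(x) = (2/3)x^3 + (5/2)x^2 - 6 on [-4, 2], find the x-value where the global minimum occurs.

-4

The derivative is 2x^2 + 5x, which vanishes at x = -5/2 and x = 0.
Evaluating at the critical points and endpoints: h(-4) = -26/3,  h(-5/2) = -19/24,  h(0) = -6,  h(2) = 28/3.
So the minimum is h(-4) = -26/3.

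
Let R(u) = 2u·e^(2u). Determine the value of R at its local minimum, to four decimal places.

-0.3679

R'(u) = 2·e^(2u) + (2u)·2·e^(2u) = (4u + 2)·e^(2u). Since e^(2u) > 0, the only critical point is u = -1/2.
R''(-1/2) has the same sign as 4 > 0, so this is a local minimum.
R(-1/2) = (-1)·e^(-1) ≈ -0.3679.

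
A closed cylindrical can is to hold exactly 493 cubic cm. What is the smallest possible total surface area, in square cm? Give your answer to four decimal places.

345.4717

With radius r and height h, πr²h = 493 so h = 493/(πr²), and S(r) = 2πr² + 2πrh = 2πr² + 2·493/r.
S'(r) = 4πr − 2·493/r² = 0 ⇒ r³ = 493/(2π), so r ≈ 4.2811 and h = 2r ≈ 8.5622.
S''(r) = 4π + 4·493/r³ > 0, so this is the minimum; S ≈ 345.4717.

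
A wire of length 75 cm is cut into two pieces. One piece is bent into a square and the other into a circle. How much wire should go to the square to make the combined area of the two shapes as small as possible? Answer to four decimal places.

42.0074

Let x be the length used for the square. Square side x/4; circle radius (75−x)/(2π).
A(x) = (x/4)² + π·((75−x)/(2π))² = x²/16 + (75−x)²/(4π) for 0 ≤ x ≤ 75. A'(x) = x/8 − (75−x)/(2π) = 0 gives x = 4·75/(π+4) ≈ 42.0074.
A'' = 1/8 + 1/(2π) > 0, so this gives the minimum combined area; x ≈ 42.0074 cm to the square.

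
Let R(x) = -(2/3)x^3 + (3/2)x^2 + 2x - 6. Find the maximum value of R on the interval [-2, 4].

The derivative is -2x^2 + 3x + 2, which vanishes at x = -1/2 and x = 2.
Evaluating at the critical points and endpoints: R(-2) = 4/3, R(-1/2) = -157/24, R(2) = -4/3, R(4) = -50/3.
So the maximum is R(-2) = 4/3.

4/3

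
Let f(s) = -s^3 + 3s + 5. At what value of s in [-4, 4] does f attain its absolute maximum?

-4

Differentiating, f'(s) = -3s^2 + 3; which vanishes at s = -1 and s = 1.
Evaluating at the critical points and endpoints: f(-4) = 57,  f(-1) = 3,  f(1) = 7,  f(4) = -47.
Hence the absolute maximum is 57 at s = -4.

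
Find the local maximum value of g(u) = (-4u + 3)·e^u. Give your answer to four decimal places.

Differentiating with the product rule gives g'(u) = (-4u - 1)·e^u. Since e^u > 0, the only critical point is u = -1/4.
g''(-1/4) has the same sign as -4 < 0, so this is a local maximum.
g(-1/4) = (4)·e^(-1/4) ≈ 3.1152.

3.1152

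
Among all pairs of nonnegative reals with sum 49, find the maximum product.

2401/4

With x + y = 49, the product is P(x) = x(49 − x).
P'(x) = 49 − 2x = 0 gives x = 49/2; P'' = −2 < 0, so this is the maximum.
P = 49/2·49/2 = 2401/4.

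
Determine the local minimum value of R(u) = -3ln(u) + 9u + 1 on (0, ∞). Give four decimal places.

R'(u) = -3/u + 9 = 0 gives u = 1/3.
R''(u) = 3/u², which is positive for u > 0, so this is a local minimum.
R(1/3) = -3·ln(1/3) + 3 + 1 ≈ 7.2958.

7.2958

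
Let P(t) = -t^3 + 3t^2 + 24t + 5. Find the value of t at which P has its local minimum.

-2

P'(t) = -3t^2 + 6t + 24 = 0 at t = -2, 4.
P''(t) = -6t + 6. P''(-2) = 18 > 0 ⇒ local minimum; P''(4) = -18 < 0 ⇒ local maximum.
So the local minimum value is P(-2) = -23.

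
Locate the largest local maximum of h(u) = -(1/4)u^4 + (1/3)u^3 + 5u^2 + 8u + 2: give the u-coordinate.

4

Critical points: h'(u) = -u^3 + u^2 + 10u + 8 vanishes at u = -2, -1, 4.
Second-derivative test with h''(u) = -3u^2 + 2u + 10: h''(-2) = -6 < 0 ⇒ local maximum; h''(-1) = 5 > 0 ⇒ local minimum; h''(4) = -30 < 0 ⇒ local maximum.
So the largest local maximum value is h(4) = 214/3.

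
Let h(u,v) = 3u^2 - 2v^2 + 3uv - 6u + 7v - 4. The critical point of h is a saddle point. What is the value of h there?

23/11

∂h/∂u = 6u + 3v - 6 = 0 and ∂h/∂v = 3u - 4v + 7 = 0, so (u, v) = (1/11, 20/11).
The Hessian has h_{uu} = 6, h_{vv} = -4, h_{uv} = 3, giving D = -33 < 0, so the point is a saddle point.
h(1/11, 20/11) = 23/11.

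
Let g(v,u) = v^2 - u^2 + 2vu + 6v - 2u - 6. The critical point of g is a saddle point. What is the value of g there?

∂g/∂v = 2v + 2u + 6 = 0 and ∂g/∂u = 2v - 2u - 2 = 0, so (v, u) = (-1, -2).
The Hessian has g_{vv} = 2, g_{uu} = -2, g_{vu} = 2, giving D = -8 < 0, so the point is a saddle point.
g(-1, -2) = -7.

-7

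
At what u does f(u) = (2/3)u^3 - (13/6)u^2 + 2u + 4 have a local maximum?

2/3

f'(u) = 2u^2 - (13/3)u + 2 = 0 at u = 2/3, 3/2.
Second-derivative test with f''(u) = 4u - 13/3: f''(2/3) = -5/3 < 0 ⇒ local maximum; f''(3/2) = 5/3 > 0 ⇒ local minimum.
Thus f has its local maximum at u = 2/3, with value 370/81.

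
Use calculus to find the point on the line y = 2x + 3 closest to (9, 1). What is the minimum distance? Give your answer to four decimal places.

8.9443

Minimize D(x)^2 = (x - 9)^2 + (2x + 2)^2.
d/dx[D^2] = 2(x - 9) + 2·2·(2x + 2) = 0 ⇒ x = 1.
Then y = 5 and the distance is √(80) ≈ 8.9443.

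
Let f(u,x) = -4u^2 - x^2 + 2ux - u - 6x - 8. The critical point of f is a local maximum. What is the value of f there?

∂f/∂u = -8u + 2x - 1 = 0 and ∂f/∂x = 2u - 2x - 6 = 0, so (u, x) = (-7/6, -25/6).
The Hessian has f_{uu} = -8, f_{xx} = -2, f_{ux} = 2, giving D = 12 > 0 with f_{uu} < 0, so the point is a local maximum.
f(-7/6, -25/6) = 61/12.

61/12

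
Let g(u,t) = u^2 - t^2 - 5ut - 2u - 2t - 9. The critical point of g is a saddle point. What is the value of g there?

-241/29

∂g/∂u = 2u - 5t - 2 = 0 and ∂g/∂t = -5u - 2t - 2 = 0, so (u, t) = (-6/29, -14/29).
The Hessian has g_{uu} = 2, g_{tt} = -2, g_{ut} = -5, giving D = -29 < 0, so the point is a saddle point.
g(-6/29, -14/29) = -241/29.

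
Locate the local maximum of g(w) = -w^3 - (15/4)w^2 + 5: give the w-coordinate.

g'(w) = -3w^2 - (15/2)w = 0 at w = -5/2, 0.
Since g''(w) = -6w - 15/2, we get g''(-5/2) = 15/2 > 0 ⇒ local minimum; g''(0) = -15/2 < 0 ⇒ local maximum.
Thus g has its local maximum at w = 0, with value 5.

0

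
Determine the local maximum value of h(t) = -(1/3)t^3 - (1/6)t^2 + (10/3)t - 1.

h'(t) = -t^2 - (1/3)t + 10/3 = 0 at t = -2, 5/3.
Second-derivative test with h''(t) = -2t - 1/3: h''(-2) = 11/3 > 0 ⇒ local minimum; h''(5/3) = -11/3 < 0 ⇒ local maximum.
So the local maximum value is h(5/3) = 413/162.

413/162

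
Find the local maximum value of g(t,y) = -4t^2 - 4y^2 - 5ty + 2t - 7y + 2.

120/13

∂g/∂t = -8t - 5y + 2 = 0 and ∂g/∂y = -5t - 8y - 7 = 0, so (t, y) = (17/13, -22/13).
The Hessian has g_{tt} = -8, g_{yy} = -8, g_{ty} = -5, giving D = 39 > 0 with g_{tt} < 0, so the point is a local maximum.
g(17/13, -22/13) = 120/13.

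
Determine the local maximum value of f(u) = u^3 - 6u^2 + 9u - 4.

0

f'(u) = 3u^2 - 12u + 9. Setting f'(u) = 0 gives u ∈ {1, 3}.
Second-derivative test with f''(u) = 6u - 12: f''(1) = -6 < 0 ⇒ local maximum; f''(3) = 6 > 0 ⇒ local minimum.
The local maximum is f(1) = 0.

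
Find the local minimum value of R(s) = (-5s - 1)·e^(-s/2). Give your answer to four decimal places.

-4.0657

By the product rule, R'(s) = ((5/2)s - 9/2)·e^(-s/2). Since e^(-s/2) > 0, the only critical point is s = 9/5.
R''(9/5) has the same sign as 5/2 > 0, so this is a local minimum.
R(9/5) = (-10)·e^(-9/10) ≈ -4.0657.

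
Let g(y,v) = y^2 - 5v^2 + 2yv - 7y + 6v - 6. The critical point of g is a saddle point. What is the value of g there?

∂g/∂y = 2y + 2v - 7 = 0 and ∂g/∂v = 2y - 10v + 6 = 0, so (y, v) = (29/12, 13/12).
The Hessian has g_{yy} = 2, g_{vv} = -10, g_{yv} = 2, giving D = -24 < 0, so the point is a saddle point.
g(29/12, 13/12) = -269/24.

-269/24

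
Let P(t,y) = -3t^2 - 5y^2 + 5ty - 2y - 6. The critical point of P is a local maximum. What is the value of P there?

∂P/∂t = -6t + 5y = 0 and ∂P/∂y = 5t - 10y - 2 = 0, so (t, y) = (-2/7, -12/35).
The Hessian has P_{tt} = -6, P_{yy} = -10, P_{ty} = 5, giving D = 35 > 0 with P_{tt} < 0, so the point is a local maximum.
P(-2/7, -12/35) = -198/35.

-198/35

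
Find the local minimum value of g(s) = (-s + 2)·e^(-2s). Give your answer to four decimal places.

-0.0034

g'(s) = (-1)·e^(-2s) + (-s + 2)·(-2)·e^(-2s) = (2s - 5)·e^(-2s). Since e^(-2s) > 0, the only critical point is s = 5/2.
g''(5/2) has the same sign as 2 > 0, so this is a local minimum.
g(5/2) = (-1/2)·e^(-5) ≈ -0.0034.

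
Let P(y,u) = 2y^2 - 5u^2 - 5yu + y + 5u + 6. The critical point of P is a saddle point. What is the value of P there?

∂P/∂y = 4y - 5u + 1 = 0 and ∂P/∂u = -5y - 10u + 5 = 0, so (y, u) = (3/13, 5/13).
The Hessian has P_{yy} = 4, P_{uu} = -10, P_{yu} = -5, giving D = -65 < 0, so the point is a saddle point.
P(3/13, 5/13) = 92/13.

92/13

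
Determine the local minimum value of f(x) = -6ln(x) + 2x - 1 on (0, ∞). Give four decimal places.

-1.5917

f'(x) = -6/x + 2 = 0 gives x = 3.
f''(x) = 6/x², which is positive for x > 0, so this is a local minimum.
f(3) = -6·ln(3) + 6 - 1 ≈ -1.5917.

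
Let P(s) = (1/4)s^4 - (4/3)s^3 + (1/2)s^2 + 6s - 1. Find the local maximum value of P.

19/3

P'(s) = s^3 - 4s^2 + s + 6 = 0 at s = -1, 2, 3.
Since P''(s) = 3s^2 - 8s + 1, we get P''(-1) = 12 > 0 ⇒ local minimum; P''(2) = -3 < 0 ⇒ local maximum; P''(3) = 4 > 0 ⇒ local minimum.
Thus P has its local maximum at s = 2, with value 19/3.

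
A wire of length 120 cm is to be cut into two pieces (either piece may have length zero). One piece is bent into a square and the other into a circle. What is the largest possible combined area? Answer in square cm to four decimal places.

1145.9156

Let x be the length used for the square. Square side x/4; circle radius (120−x)/(2π).
A(x) = (x/4)² + π·((120−x)/(2π))² = x²/16 + (120−x)²/(4π) for 0 ≤ x ≤ 120. A'(x) = x/8 − (120−x)/(2π) = 0 gives x = 4·120/(π+4) ≈ 67.2119.
A'' > 0, so the interior critical point is a minimum; the maximum is at an endpoint. A(0) = 1145.9156 and A(120) = 900.0000, so the largest area is 1145.9156.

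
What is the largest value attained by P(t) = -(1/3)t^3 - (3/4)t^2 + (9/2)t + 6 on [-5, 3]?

The derivative is -t^2 - (3/2)t + 9/2, which vanishes at t = -3 and t = 3/2.
Candidates: P(-5) = 77/12,  P(-3) = -21/4,  P(3/2) = 159/16,  P(3) = 15/4.
So the maximum is P(3/2) = 159/16.

159/16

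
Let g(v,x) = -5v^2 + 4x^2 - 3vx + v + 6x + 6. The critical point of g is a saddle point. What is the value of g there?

∂g/∂v = -10v - 3x + 1 = 0 and ∂g/∂x = -3v + 8x + 6 = 0, so (v, x) = (26/89, -57/89).
The Hessian has g_{vv} = -10, g_{xx} = 8, g_{vx} = -3, giving D = -89 < 0, so the point is a saddle point.
g(26/89, -57/89) = 376/89.

376/89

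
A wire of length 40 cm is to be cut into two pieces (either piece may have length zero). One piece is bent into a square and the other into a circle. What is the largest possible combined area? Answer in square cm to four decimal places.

127.3240

Let x be the length used for the square. Square side x/4; circle radius (40−x)/(2π).
A(x) = (x/4)² + π·((40−x)/(2π))² = x²/16 + (40−x)²/(4π) for 0 ≤ x ≤ 40. A'(x) = x/8 − (40−x)/(2π) = 0 gives x = 4·40/(π+4) ≈ 22.4040.
A'' > 0, so the interior critical point is a minimum; the maximum is at an endpoint. A(0) = 127.3240 and A(40) = 100.0000, so the largest area is 127.3240.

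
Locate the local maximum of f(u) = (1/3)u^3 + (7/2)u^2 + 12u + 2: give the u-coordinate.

-4

f'(u) = u^2 + 7u + 12 = 0 at u = -4, -3.
f''(u) = 2u + 7. f''(-4) = -1 < 0 ⇒ local maximum; f''(-3) = 1 > 0 ⇒ local minimum.
Thus f has its local maximum at u = -4, with value -34/3.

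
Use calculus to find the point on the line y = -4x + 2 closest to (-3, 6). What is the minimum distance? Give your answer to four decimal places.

Minimize D(x)^2 = (x + 3)^2 + (-4x - 4)^2.
d/dx[D^2] = 2(x + 3) + 2·(-4)·(-4x - 4) = 0 ⇒ x = -19/17.
Then y = 110/17 and the distance is √(64/17) ≈ 1.9403.

1.9403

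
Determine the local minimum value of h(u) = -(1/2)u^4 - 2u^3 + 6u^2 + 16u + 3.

h'(u) = -2u^3 - 6u^2 + 12u + 16. Setting h'(u) = 0 gives u ∈ {-4, -1, 2}.
h''(u) = -6u^2 - 12u + 12. h''(-4) = -36 < 0 ⇒ local maximum; h''(-1) = 18 > 0 ⇒ local minimum; h''(2) = -36 < 0 ⇒ local maximum.
So the local minimum value is h(-1) = -11/2.

-11/2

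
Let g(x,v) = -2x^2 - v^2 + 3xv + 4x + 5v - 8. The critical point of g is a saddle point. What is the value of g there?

∂g/∂x = -4x + 3v + 4 = 0 and ∂g/∂v = 3x - 2v + 5 = 0, so (x, v) = (-23, -32).
The Hessian has g_{xx} = -4, g_{vv} = -2, g_{xv} = 3, giving D = -1 < 0, so the point is a saddle point.
g(-23, -32) = -134.

-134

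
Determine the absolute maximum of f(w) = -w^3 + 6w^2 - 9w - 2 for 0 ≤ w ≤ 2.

-2

The derivative is -3w^2 + 12w - 9, whose only zero in [0, 2] is w = 1.
Compare values at every candidate in [0, 2]: f(0) = -2; f(1) = -6; f(2) = -4.
Hence the absolute maximum is -2 at w = 0.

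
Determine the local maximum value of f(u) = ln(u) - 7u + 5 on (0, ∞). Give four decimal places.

f'(u) = 1/u − 7 = 0 gives u = 1/7.
f''(u) = -1/u², which is negative for u > 0, so this is a local maximum.
f(1/7) = 1·ln(1/7) - 1 + 5 ≈ 2.0541.

2.0541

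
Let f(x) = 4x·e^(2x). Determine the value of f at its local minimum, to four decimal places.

f'(x) = 4·e^(2x) + (4x)·2·e^(2x) = (8x + 4)·e^(2x). Since e^(2x) > 0, the only critical point is x = -1/2.
f''(-1/2) has the same sign as 8 > 0, so this is a local minimum.
f(-1/2) = (-2)·e^(-1) ≈ -0.7358.

-0.7358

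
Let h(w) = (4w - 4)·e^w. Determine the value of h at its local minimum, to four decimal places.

-4.0000

By the product rule, h'(w) = (4w)·e^w. Since e^w > 0, the only critical point is w = 0.
h''(0) has the same sign as 4 > 0, so this is a local minimum.
h(0) = (-4)·e^(0) ≈ -4.0000.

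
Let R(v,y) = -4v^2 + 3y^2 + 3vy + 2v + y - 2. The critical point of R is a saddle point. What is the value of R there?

∂R/∂v = -8v + 3y + 2 = 0 and ∂R/∂y = 3v + 6y + 1 = 0, so (v, y) = (3/19, -14/57).
The Hessian has R_{vv} = -8, R_{yy} = 6, R_{vy} = 3, giving D = -57 < 0, so the point is a saddle point.
R(3/19, -14/57) = -112/57.

-112/57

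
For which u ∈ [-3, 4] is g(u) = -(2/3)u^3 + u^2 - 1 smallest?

g'(u) = -2u^2 + 2u, which vanishes at u = 0 and u = 1.
Compare values at every candidate in [-3, 4]: g(-3) = 26; g(0) = -1; g(1) = -2/3; g(4) = -83/3.
So the minimum is g(4) = -83/3.

4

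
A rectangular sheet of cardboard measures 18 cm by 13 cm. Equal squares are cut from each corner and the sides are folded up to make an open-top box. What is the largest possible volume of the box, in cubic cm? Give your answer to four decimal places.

With cut size x, the volume is V(x) = x(18 − 2x)(13 − 2x) for 0 < x < 6.5.
V'(x) = 12x^2 − 124x + 234. Setting V'(x) = 0 gives x ≈ 2.4844 (the root in (0, 6.5)).
V''(x) = 24x − 124 is negative there, so this is the maximum; V ≈ 260.0078.

260.0078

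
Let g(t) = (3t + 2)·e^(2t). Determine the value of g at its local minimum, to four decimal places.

g'(t) = 3·e^(2t) + (3t + 2)·2·e^(2t) = (6t + 7)·e^(2t). Since e^(2t) > 0, the only critical point is t = -7/6.
g''(-7/6) has the same sign as 6 > 0, so this is a local minimum.
g(-7/6) = (-3/2)·e^(-7/3) ≈ -0.1455.

-0.1455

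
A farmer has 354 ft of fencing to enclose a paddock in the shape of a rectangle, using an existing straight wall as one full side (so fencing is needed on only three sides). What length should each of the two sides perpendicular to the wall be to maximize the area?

Let the sides perpendicular to the wall have length x and the parallel side y, so 2x + y = 354 and the area is A = xy = x(354 − 2x).
A'(x) = 354 − 4x = 0 gives x = 177/2, and A''(x) = −4 < 0 confirms a maximum.
Then y = 354 − 2·177/2 = 177 and A = 31329/2.

177/2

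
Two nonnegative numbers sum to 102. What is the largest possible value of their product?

2601

With x + y = 102, the product is P(x) = x(102 − x).
P'(x) = 102 − 2x = 0 gives x = 51; P'' = −2 < 0, so this is the maximum.
P = 51·51 = 2601.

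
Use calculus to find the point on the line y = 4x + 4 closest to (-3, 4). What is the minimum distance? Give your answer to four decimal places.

2.9104

Minimize D(x)^2 = (x + 3)^2 + (4x)^2.
d/dx[D^2] = 2(x + 3) + 2·4·(4x) = 0 ⇒ x = -3/17.
Then y = 56/17 and the distance is √(144/17) ≈ 2.9104.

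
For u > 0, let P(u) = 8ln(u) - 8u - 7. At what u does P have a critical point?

P'(u) = 8/u − 8 = 0 gives u = 1.
P''(u) = -8/u², which is negative for u > 0, so this is a local maximum.
P(1) = 8·ln(1) - 8 - 7 ≈ -15.0000.

1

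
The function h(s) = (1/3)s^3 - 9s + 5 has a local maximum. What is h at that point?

23

h'(s) = s^2 - 9. Setting h'(s) = 0 gives s ∈ {-3, 3}.
h''(s) = 2s. h''(-3) = -6 < 0 ⇒ local maximum; h''(3) = 6 > 0 ⇒ local minimum.
The local maximum is h(-3) = 23.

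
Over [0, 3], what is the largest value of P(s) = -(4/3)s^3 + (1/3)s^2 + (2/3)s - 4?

The derivative is -4s^2 + (2/3)s + 2/3, whose only zero in [0, 3] is s = 1/2.
Evaluating at the critical points and endpoints: P(0) = -4; P(1/2) = -15/4; P(3) = -35.
Hence the absolute maximum is -15/4 at s = 1/2.

-15/4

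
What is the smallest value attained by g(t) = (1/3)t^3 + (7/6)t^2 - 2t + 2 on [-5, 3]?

-1/2

The derivative is t^2 + (7/3)t - 2, which vanishes at t = -3 and t = 2/3.
Compare values at every candidate in [-5, 3]: g(-5) = -1/2,  g(-3) = 19/2,  g(2/3) = 104/81,  g(3) = 31/2.
Hence the absolute minimum is -1/2 at t = -5.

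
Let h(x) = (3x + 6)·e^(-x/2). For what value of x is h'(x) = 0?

0

h'(x) = 3·e^(-x/2) + (3x + 6)·(-1/2)·e^(-x/2) = (-(3/2)x)·e^(-x/2). Since e^(-x/2) > 0, the only critical point is x = 0.
h''(0) has the same sign as -3/2 < 0, so this is a local maximum.
h(0) = (6)·e^(0) ≈ 6.0000.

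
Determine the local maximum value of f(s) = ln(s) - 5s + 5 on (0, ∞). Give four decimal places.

2.3906

f'(s) = 1/s − 5 = 0 gives s = 1/5.
f''(s) = -1/s², which is negative for s > 0, so this is a local maximum.
f(1/5) = 1·ln(1/5) - 1 + 5 ≈ 2.3906.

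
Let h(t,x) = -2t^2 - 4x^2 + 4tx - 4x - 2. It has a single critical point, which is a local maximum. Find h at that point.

0

∂h/∂t = -4t + 4x = 0 and ∂h/∂x = 4t - 8x - 4 = 0, so (t, x) = (-1, -1).
The Hessian has h_{tt} = -4, h_{xx} = -8, h_{tx} = 4, giving D = 16 > 0 with h_{tt} < 0, so the point is a local maximum.
h(-1, -1) = 0.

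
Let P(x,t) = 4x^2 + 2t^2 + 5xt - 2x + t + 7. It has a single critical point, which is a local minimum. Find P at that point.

∂P/∂x = 8x + 5t - 2 = 0 and ∂P/∂t = 5x + 4t + 1 = 0, so (x, t) = (13/7, -18/7).
The Hessian has P_{xx} = 8, P_{tt} = 4, P_{xt} = 5, giving D = 7 > 0 with P_{xx} > 0, so the point is a local minimum.
P(13/7, -18/7) = 27/7.

27/7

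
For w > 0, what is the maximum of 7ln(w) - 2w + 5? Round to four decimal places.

h'(w) = 7/w − 2 = 0 gives w = 7/2.
h''(w) = -7/w², which is negative for w > 0, so this is a local maximum.
h(7/2) = 7·ln(7/2) - 7 + 5 ≈ 6.7693.

6.7693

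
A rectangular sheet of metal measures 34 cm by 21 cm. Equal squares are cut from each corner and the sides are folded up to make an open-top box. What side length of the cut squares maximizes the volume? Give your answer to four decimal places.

4.2141

With cut size x, the volume is V(x) = x(34 − 2x)(21 − 2x) for 0 < x < 10.5.
V'(x) = 12x^2 − 220x + 714. Setting V'(x) = 0 gives x ≈ 4.2141 (the root in (0, 10.5)).
V''(x) = 24x − 220 is negative there, so this is the maximum; V ≈ 1354.7639.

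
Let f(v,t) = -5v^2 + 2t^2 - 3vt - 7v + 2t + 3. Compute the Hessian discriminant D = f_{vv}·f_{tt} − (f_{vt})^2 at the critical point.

-49

∂f/∂v = -10v - 3t - 7 = 0 and ∂f/∂t = -3v + 4t + 2 = 0, so (v, t) = (-22/49, -41/49).
The Hessian has f_{vv} = -10, f_{tt} = 4, f_{vt} = -3, giving D = -49 < 0, so the point is a saddle point.
D = (-10)·(4) − (-3)^2 = -49.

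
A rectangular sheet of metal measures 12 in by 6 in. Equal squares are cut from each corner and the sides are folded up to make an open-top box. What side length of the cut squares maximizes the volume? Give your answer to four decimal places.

1.2679

With cut size x, the volume is V(x) = x(12 − 2x)(6 − 2x) for 0 < x < 3.
V'(x) = 12x^2 − 72x + 72. Setting V'(x) = 0 gives x ≈ 1.2679 (the root in (0, 3)).
V''(x) = 24x − 72 is negative there, so this is the maximum; V ≈ 41.5692.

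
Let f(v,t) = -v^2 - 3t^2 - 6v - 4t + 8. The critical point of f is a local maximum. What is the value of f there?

55/3

∂f/∂v = -2v - 6 = 0 and ∂f/∂t = -6t - 4 = 0, so (v, t) = (-3, -2/3).
The Hessian has f_{vv} = -2, f_{tt} = -6, f_{vt} = 0, giving D = 12 > 0 with f_{vv} < 0, so the point is a local maximum.
f(-3, -2/3) = 55/3.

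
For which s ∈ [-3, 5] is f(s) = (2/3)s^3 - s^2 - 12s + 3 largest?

The derivative is 2s^2 - 2s - 12, which vanishes at s = -2 and s = 3.
Evaluating at the critical points and endpoints: f(-3) = 12; f(-2) = 53/3; f(3) = -24; f(5) = 4/3.
The maximum over the interval is 53/3, attained at s = -2.

-2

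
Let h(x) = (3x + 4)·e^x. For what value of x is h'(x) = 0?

-7/3

By the product rule, h'(x) = (3x + 7)·e^x. Since e^x > 0, the only critical point is x = -7/3.
h''(-7/3) has the same sign as 3 > 0, so this is a local minimum.
h(-7/3) = (-3)·e^(-7/3) ≈ -0.2909.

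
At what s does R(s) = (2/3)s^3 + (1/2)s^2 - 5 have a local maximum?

-1/2

R'(s) = 2s^2 + s = 0 at s = -1/2, 0.
Second-derivative test with R''(s) = 4s + 1: R''(-1/2) = -1 < 0 ⇒ local maximum; R''(0) = 1 > 0 ⇒ local minimum.
Thus R has its local maximum at s = -1/2, with value -119/24.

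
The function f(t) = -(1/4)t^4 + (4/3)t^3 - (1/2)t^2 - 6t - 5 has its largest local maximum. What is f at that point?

f'(t) = -t^3 + 4t^2 - t - 6 = 0 at t = -1, 2, 3.
Second-derivative test with f''(t) = -3t^2 + 8t - 1: f''(-1) = -12 < 0 ⇒ local maximum; f''(2) = 3 > 0 ⇒ local minimum; f''(3) = -4 < 0 ⇒ local maximum.
So the largest local maximum value is f(-1) = -13/12.

-13/12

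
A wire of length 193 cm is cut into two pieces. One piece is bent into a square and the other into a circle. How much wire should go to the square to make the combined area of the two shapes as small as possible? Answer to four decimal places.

Let x be the length used for the square. Square side x/4; circle radius (193−x)/(2π).
A(x) = (x/4)² + π·((193−x)/(2π))² = x²/16 + (193−x)²/(4π) for 0 ≤ x ≤ 193. A'(x) = x/8 − (193−x)/(2π) = 0 gives x = 4·193/(π+4) ≈ 108.0991.
A'' = 1/8 + 1/(2π) > 0, so this gives the minimum combined area; x ≈ 108.0991 cm to the square.

108.0991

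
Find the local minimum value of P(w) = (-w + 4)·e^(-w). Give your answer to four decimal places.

-0.0067

By the product rule, P'(w) = (w - 5)·e^(-w). Since e^(-w) > 0, the only critical point is w = 5.
P''(5) has the same sign as 1 > 0, so this is a local minimum.
P(5) = (-1)·e^(-5) ≈ -0.0067.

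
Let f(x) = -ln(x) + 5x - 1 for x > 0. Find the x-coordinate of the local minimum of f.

f'(x) = -1/x + 5 = 0 gives x = 1/5.
f''(x) = 1/x², which is positive for x > 0, so this is a local minimum.
f(1/5) = -1·ln(1/5) + 1 - 1 ≈ 1.6094.

1/5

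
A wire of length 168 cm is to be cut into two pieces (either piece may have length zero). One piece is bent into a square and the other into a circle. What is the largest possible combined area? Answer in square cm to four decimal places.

2245.9946

Let x be the length used for the square. Square side x/4; circle radius (168−x)/(2π).
A(x) = (x/4)² + π·((168−x)/(2π))² = x²/16 + (168−x)²/(4π) for 0 ≤ x ≤ 168. A'(x) = x/8 − (168−x)/(2π) = 0 gives x = 4·168/(π+4) ≈ 94.0967.
A'' > 0, so the interior critical point is a minimum; the maximum is at an endpoint. A(0) = 2245.9946 and A(168) = 1764.0000, so the largest area is 2245.9946.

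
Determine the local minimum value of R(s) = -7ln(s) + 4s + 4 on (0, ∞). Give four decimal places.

R'(s) = -7/s + 4 = 0 gives s = 7/4.
R''(s) = 7/s², which is positive for s > 0, so this is a local minimum.
R(7/4) = -7·ln(7/4) + 7 + 4 ≈ 7.0827.

7.0827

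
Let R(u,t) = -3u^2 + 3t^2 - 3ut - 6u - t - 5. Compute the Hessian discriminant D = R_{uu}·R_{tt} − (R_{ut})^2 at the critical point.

∂R/∂u = -6u - 3t - 6 = 0 and ∂R/∂t = -3u + 6t - 1 = 0, so (u, t) = (-13/15, -4/15).
The Hessian has R_{uu} = -6, R_{tt} = 6, R_{ut} = -3, giving D = -45 < 0, so the point is a saddle point.
D = (-6)·(6) − (-3)^2 = -45.

-45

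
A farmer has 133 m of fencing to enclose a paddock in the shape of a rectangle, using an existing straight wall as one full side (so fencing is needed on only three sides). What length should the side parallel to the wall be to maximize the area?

Let the sides perpendicular to the wall have length x and the parallel side y, so 2x + y = 133 and the area is A = xy = x(133 − 2x).
A'(x) = 133 − 4x = 0 gives x = 133/4, and A''(x) = −4 < 0 confirms a maximum.
Then y = 133 − 2·133/4 = 133/2 and A = 17689/8.

133/2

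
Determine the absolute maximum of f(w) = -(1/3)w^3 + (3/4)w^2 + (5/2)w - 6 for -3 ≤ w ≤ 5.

Differentiating, f'(w) = -w^2 + (3/2)w + 5/2; which vanishes at w = -1 and w = 5/2.
Evaluating at the critical points and endpoints: f(-3) = 9/4, f(-1) = -89/12, f(5/2) = -13/48, f(5) = -197/12.
So the maximum is f(-3) = 9/4.

9/4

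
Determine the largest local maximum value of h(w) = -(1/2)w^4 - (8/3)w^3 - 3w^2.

9/2

Critical points: h'(w) = -2w^3 - 8w^2 - 6w vanishes at w = -3, -1, 0.
Since h''(w) = -6w^2 - 16w - 6, we get h''(-3) = -12 < 0 ⇒ local maximum; h''(-1) = 4 > 0 ⇒ local minimum; h''(0) = -6 < 0 ⇒ local maximum.
Thus h has its largest local maximum at w = -3, with value 9/2.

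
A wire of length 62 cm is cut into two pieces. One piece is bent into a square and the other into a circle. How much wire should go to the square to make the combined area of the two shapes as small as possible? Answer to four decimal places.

34.7261

Let x be the length used for the square. Square side x/4; circle radius (62−x)/(2π).
A(x) = (x/4)² + π·((62−x)/(2π))² = x²/16 + (62−x)²/(4π) for 0 ≤ x ≤ 62. A'(x) = x/8 − (62−x)/(2π) = 0 gives x = 4·62/(π+4) ≈ 34.7261.
A'' = 1/8 + 1/(2π) > 0, so this gives the minimum combined area; x ≈ 34.7261 cm to the square.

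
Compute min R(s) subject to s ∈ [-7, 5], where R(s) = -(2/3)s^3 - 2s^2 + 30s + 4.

-338/3

Differentiating, R'(s) = -2s^2 - 4s + 30; which vanishes at s = -5 and s = 3.
Candidates: R(-7) = -226/3,  R(-5) = -338/3,  R(3) = 58,  R(5) = 62/3.
So the minimum is R(-5) = -338/3.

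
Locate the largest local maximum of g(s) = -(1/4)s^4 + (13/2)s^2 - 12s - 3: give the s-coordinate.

Critical points: g'(s) = -s^3 + 13s - 12 vanishes at s = -4, 1, 3.
g''(s) = -3s^2 + 13. g''(-4) = -35 < 0 ⇒ local maximum; g''(1) = 10 > 0 ⇒ local minimum; g''(3) = -14 < 0 ⇒ local maximum.
The largest local maximum is g(-4) = 85.

-4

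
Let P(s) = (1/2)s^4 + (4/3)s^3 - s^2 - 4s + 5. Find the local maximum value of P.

P'(s) = 2s^3 + 4s^2 - 2s - 4. Setting P'(s) = 0 gives s ∈ {-2, -1, 1}.
P''(s) = 6s^2 + 8s - 2. P''(-2) = 6 > 0 ⇒ local minimum; P''(-1) = -4 < 0 ⇒ local maximum; P''(1) = 12 > 0 ⇒ local minimum.
So the local maximum value is P(-1) = 43/6.

43/6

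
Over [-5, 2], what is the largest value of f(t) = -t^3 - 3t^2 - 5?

Differentiating, f'(t) = -3t^2 - 6t; which vanishes at t = -2 and t = 0.
Compare values at every candidate in [-5, 2]: f(-5) = 45; f(-2) = -9; f(0) = -5; f(2) = -25.
So the maximum is f(-5) = 45.

45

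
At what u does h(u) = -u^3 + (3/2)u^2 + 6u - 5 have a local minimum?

h'(u) = -3u^2 + 3u + 6. Setting h'(u) = 0 gives u ∈ {-1, 2}.
Second-derivative test with h''(u) = -6u + 3: h''(-1) = 9 > 0 ⇒ local minimum; h''(2) = -9 < 0 ⇒ local maximum.
So the local minimum value is h(-1) = -17/2.

-1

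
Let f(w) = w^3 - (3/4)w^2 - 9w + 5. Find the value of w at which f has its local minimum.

2

Critical points: f'(w) = 3w^2 - (3/2)w - 9 vanishes at w = -3/2, 2.
f''(w) = 6w - 3/2. f''(-3/2) = -21/2 < 0 ⇒ local maximum; f''(2) = 21/2 > 0 ⇒ local minimum.
Thus f has its local minimum at w = 2, with value -8.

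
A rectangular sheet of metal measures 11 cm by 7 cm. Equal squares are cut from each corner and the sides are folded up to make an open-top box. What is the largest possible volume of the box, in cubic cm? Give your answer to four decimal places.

48.2170

With cut size x, the volume is V(x) = x(11 − 2x)(7 − 2x) for 0 < x < 3.5.
V'(x) = 12x^2 − 72x + 77. Setting V'(x) = 0 gives x ≈ 1.3927 (the root in (0, 3.5)).
V''(x) = 24x − 72 is negative there, so this is the maximum; V ≈ 48.2170.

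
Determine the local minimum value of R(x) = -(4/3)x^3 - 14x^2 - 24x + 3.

R'(x) = -4x^2 - 28x - 24 = 0 at x = -6, -1.
Second-derivative test with R''(x) = -8x - 28: R''(-6) = 20 > 0 ⇒ local minimum; R''(-1) = -20 < 0 ⇒ local maximum.
The local minimum is R(-6) = -69.

-69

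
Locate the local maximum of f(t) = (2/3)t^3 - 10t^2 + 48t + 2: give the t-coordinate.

4

f'(t) = 2t^2 - 20t + 48 = 0 at t = 4, 6.
Since f''(t) = 4t - 20, we get f''(4) = -4 < 0 ⇒ local maximum; f''(6) = 4 > 0 ⇒ local minimum.
Thus f has its local maximum at t = 4, with value 230/3.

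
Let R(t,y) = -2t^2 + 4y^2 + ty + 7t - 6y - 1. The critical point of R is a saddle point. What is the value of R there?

133/33

∂R/∂t = -4t + y + 7 = 0 and ∂R/∂y = t + 8y - 6 = 0, so (t, y) = (62/33, 17/33).
The Hessian has R_{tt} = -4, R_{yy} = 8, R_{ty} = 1, giving D = -33 < 0, so the point is a saddle point.
R(62/33, 17/33) = 133/33.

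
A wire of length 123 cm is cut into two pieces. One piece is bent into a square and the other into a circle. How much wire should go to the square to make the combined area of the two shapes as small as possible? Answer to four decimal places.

Let x be the length used for the square. Square side x/4; circle radius (123−x)/(2π).
A(x) = (x/4)² + π·((123−x)/(2π))² = x²/16 + (123−x)²/(4π) for 0 ≤ x ≤ 123. A'(x) = x/8 − (123−x)/(2π) = 0 gives x = 4·123/(π+4) ≈ 68.8922.
A'' = 1/8 + 1/(2π) > 0, so this gives the minimum combined area; x ≈ 68.8922 cm to the square.

68.8922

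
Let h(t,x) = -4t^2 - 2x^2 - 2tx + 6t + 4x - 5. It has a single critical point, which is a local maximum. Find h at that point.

∂h/∂t = -8t - 2x + 6 = 0 and ∂h/∂x = -2t - 4x + 4 = 0, so (t, x) = (4/7, 5/7).
The Hessian has h_{tt} = -8, h_{xx} = -4, h_{tx} = -2, giving D = 28 > 0 with h_{tt} < 0, so the point is a local maximum.
h(4/7, 5/7) = -13/7.

-13/7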